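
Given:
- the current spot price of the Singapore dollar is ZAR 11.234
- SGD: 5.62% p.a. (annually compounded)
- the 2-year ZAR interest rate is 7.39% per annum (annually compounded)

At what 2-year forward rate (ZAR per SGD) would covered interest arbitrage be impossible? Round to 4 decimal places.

11.6137

T = 2 years.
ZAR growth factor: (1 + 0.0739)^2 = 1.15326121.
SGD growth factor: (1 + 0.0562)^2 = 1.11555844.
So F = 11.234 × 1.15326121 / 1.11555844 = 11.613678 (ZAR/SGD).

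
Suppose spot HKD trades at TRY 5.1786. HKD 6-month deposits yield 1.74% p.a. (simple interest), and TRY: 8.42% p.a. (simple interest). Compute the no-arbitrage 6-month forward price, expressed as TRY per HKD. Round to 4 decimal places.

5.3501

T = 6/12 years.
Growth of 1 TRY over T: 1 + 0.0842×6/12 = 1.042100.
HKD accumulates by 1 + 0.0174×6/12 = 1.008700.
Forward (TRY per HKD) = 5.1786 × 1.042100 / 1.008700 = 5.350073.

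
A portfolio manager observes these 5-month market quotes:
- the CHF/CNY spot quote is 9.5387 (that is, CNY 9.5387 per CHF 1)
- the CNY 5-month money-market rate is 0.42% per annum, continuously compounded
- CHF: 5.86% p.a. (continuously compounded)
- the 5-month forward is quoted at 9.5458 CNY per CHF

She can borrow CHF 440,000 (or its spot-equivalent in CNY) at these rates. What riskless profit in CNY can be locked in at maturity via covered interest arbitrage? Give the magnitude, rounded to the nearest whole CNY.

CNY 99,589

T = 5/12 years.
Route A — deposit CHF, sell forward: 440,000 × 1.024717194 × 9.5458 = CNY 4,303,967.97.
Route B — convert at spot, deposit CNY: 440,000 × 9.5387 × 1.001751532 = CNY 4,204,379.23.
The quoted forward overvalues CHF, so borrow CNY, buy CHF at spot, deposit the CHF at 5.86%, and sell the proceeds forward at 9.5458.
The gap between the two covered legs is CNY 99,589.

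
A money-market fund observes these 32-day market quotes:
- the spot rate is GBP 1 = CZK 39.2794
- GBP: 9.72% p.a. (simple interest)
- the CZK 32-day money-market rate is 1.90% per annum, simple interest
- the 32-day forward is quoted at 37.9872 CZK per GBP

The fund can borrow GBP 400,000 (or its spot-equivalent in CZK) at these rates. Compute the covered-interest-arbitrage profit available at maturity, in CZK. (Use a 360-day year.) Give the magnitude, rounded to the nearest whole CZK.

T = 32/360 years.
Route A — deposit GBP, sell forward: 400,000 × 1.008640 × 37.9872 = CZK 15,326,163.76.
Route B — convert at spot, deposit CZK: 400,000 × 39.2794 × 1.0016888889 = CZK 15,738,295.42.
The quoted forward undervalues GBP, so borrow GBP, convert to CZK at spot, deposit the CZK at 1.90%, and buy GBP forward at 37.9872 to cover the loan.
The gap between the two covered legs is CZK 412,132.

CZK 412,132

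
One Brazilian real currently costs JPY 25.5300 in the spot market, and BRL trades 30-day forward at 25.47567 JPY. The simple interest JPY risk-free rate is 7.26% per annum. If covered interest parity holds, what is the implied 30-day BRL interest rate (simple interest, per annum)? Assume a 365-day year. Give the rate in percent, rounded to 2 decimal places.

9.87%

T = 30/365 years.
By CIP, F/S equals the JPY-to-BRL growth ratio: 25.47567/25.53 = 0.9978719.
The JPY side grows by 1 + 0.0726×30/365 = 1.0059671.
So the BRL growth factor = 1.0081125.
(1.0081125 − 1)/T = 0.098702, i.e. 9.87%.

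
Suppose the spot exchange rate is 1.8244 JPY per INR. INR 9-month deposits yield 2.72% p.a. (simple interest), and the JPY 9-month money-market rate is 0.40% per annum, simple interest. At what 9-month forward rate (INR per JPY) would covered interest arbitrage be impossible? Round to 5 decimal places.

0.55763

T = 9/12 years.
Growth of 1 JPY over T: 1 + 0.0040×9/12 = 1.003000.
INR growth factor: 1 + 0.0272×9/12 = 1.020400.
So F = 1.8244 × 1.003000 / 1.020400 = 1.793290 (JPY/INR).
Invert for INR per JPY: 1 / 1.793290 = 0.55763.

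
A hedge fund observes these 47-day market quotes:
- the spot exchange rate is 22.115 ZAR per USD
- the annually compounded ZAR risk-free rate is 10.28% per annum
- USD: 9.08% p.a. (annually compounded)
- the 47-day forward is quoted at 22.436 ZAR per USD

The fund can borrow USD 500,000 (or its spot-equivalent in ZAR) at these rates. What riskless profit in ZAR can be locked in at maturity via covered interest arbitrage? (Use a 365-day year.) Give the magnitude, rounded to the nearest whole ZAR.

T = 47/365 years.
Keep in USD, deliver into the forward: 500,000·1.0112541845·22.436 = ZAR 11,344,249.44.
Swap to ZAR now, deposit: 500,000·22.115·1.0126798887 = ZAR 11,197,707.87.
The quoted forward overvalues USD, so borrow ZAR, buy USD at spot, deposit the USD at 9.08%, and sell the proceeds forward at 22.436.
Profit = 11,344,249.44 − 11,197,707.87 = ZAR 146,542.

ZAR 146,542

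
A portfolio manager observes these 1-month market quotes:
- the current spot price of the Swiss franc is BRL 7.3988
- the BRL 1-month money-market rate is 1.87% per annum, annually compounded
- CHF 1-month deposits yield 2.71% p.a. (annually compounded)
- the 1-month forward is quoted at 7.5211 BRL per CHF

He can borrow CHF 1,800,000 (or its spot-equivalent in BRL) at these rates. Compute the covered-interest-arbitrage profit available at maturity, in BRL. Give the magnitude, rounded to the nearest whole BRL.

T = 1/12 years.
Invest the CHF and cover forward: 1,800,000 × 1.0022307592 × 7.5211 = BRL 13,568,179.97.
Convert at spot and invest in BRL: 1,800,000 × 7.3988 × 1.0015451345 = BRL 13,338,417.85.
The quoted forward overvalues CHF, so borrow BRL, buy CHF at spot, deposit the CHF at 2.71%, and sell the proceeds forward at 7.5211.
Arbitrage profit = |13,568,179.97 − 13,338,417.85| = BRL 229,762.

BRL 229,762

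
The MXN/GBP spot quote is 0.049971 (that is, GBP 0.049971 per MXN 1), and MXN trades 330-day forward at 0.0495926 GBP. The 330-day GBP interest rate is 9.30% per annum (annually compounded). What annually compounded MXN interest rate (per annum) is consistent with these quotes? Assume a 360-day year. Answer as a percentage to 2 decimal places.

10.21%

T = 330/360 years.
CIP gives F = S · g_GBP/g_MXN, so g_GBP/g_MXN = 0.0495926/0.049971 = 0.9924276.
The GBP side grows by (1 + 0.0930)^(330/360) = 1.0849302.
So the MXN growth factor = 1.0932084.
Annualise: 1.0932084^(360/330) − 1 = 0.102101 = 10.21%.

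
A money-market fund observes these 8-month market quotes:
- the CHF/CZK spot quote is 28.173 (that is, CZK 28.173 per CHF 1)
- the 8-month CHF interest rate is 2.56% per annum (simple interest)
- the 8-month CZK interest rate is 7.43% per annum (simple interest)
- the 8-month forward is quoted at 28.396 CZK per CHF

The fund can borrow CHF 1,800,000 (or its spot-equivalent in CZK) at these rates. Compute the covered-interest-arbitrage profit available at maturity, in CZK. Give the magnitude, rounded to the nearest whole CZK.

CZK 1,238,180

T = 8/12 years.
Keep in CHF, deliver into the forward: 1,800,000·1.0170666667·28.396 = CZK 51,985,125.12.
Swap to CZK now, deposit: 1,800,000·28.173·1.0495333333 = CZK 53,223,304.68.
The quoted forward undervalues CHF, so borrow CHF, convert to CZK at spot, deposit the CZK at 7.43%, and buy CHF forward at 28.396 to cover the loan.
The gap between the two covered legs is CZK 1,238,180.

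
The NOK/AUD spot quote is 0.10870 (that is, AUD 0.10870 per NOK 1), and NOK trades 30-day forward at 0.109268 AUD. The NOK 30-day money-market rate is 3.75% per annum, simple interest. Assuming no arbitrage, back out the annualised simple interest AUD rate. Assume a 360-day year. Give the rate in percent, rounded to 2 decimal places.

10.04%

T = 30/360 years.
F/S = 0.109268/0.1087 = 1.0052254 = (growth of AUD) / (growth of NOK).
The NOK side grows by 1 + 0.0375×30/360 = 1.003125.
Hence g_AUD = 1.0083667.
r = (1.0083667 − 1)/(30/360) = 0.100400 → 10.04%.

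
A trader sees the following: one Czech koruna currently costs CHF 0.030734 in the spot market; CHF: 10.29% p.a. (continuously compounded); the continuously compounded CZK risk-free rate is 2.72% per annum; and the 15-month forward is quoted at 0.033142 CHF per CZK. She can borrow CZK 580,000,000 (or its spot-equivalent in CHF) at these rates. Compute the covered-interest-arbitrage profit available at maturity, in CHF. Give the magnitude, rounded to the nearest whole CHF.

CHF 385,384

T = 15/12 years.
Invest the CZK and cover forward: 580,000,000 × 1.0345846067 × 0.033142 = CHF 19,887,157.76.
Convert at spot and invest in CHF: 580,000,000 × 0.030734 × 1.1372635704 = CHF 20,272,541.97.
The quoted forward undervalues CZK, so borrow CZK, convert to CHF at spot, deposit the CHF at 10.29%, and buy CZK forward at 0.033142 to cover the loan.
Profit = 20,272,541.97 − 19,887,157.76 = CHF 385,384.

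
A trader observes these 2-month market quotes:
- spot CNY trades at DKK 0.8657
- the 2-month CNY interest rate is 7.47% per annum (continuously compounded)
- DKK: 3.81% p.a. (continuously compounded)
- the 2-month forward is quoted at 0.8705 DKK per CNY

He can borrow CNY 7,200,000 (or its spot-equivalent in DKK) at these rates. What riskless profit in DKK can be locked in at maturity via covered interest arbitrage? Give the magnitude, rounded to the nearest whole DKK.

T = 2/12 years.
Invest the CNY and cover forward: 7,200,000 × 1.012527824 × 0.8705 = DKK 6,346,119.39.
Convert at spot and invest in DKK: 7,200,000 × 0.8657 × 1.006370204 = DKK 6,272,745.74.
The quoted forward overvalues CNY, so borrow DKK, buy CNY at spot, deposit the CNY at 7.47%, and sell the proceeds forward at 0.8705.
The gap between the two covered legs is DKK 73,374.

DKK 73,374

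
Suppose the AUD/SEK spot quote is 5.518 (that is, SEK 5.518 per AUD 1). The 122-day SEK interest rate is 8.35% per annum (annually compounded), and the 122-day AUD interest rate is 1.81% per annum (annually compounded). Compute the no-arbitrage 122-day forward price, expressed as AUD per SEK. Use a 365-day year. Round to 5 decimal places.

T = 122/365 years.
SEK growth factor: (1 + 0.0835)^(122/365) = 1.0271679.
AUD growth factor: (1 + 0.0181)^(122/365) = 1.0060138.
So F = 5.518 × 1.0271679 / 1.0060138 = 5.634031 (SEK/AUD).
Quoted the other way: 1/5.634031 = 0.17749 AUD per SEK.

0.17749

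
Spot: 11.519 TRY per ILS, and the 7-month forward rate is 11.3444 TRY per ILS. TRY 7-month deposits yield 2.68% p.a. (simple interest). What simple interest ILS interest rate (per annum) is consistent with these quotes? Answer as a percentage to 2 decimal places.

T = 7/12 years.
CIP gives F = S · g_TRY/g_ILS, so g_TRY/g_ILS = 11.3444/11.519 = 0.9848424.
TRY growth factor: 1 + 0.0268×7/12 = 1.0156333.
Hence g_ILS = 1.0312648.
r = (1.0312648 − 1)/(7/12) = 0.053597 → 5.36%.

5.36%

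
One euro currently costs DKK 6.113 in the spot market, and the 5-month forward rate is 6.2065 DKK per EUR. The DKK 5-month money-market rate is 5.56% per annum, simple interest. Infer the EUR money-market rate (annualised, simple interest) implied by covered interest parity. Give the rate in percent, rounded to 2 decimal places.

T = 5/12 years.
F/S = 6.2065/6.113 = 1.0152953 = (growth of DKK) / (growth of EUR).
The DKK side grows by 1 + 0.0556×5/12 = 1.0231667.
That pins the EUR growth at 1.0077528.
(1.0077528 − 1)/T = 0.018607, i.e. 1.86%.

1.86%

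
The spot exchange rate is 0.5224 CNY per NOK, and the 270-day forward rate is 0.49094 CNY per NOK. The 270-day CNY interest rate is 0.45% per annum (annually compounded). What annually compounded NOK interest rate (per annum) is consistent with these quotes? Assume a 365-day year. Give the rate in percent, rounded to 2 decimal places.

9.25%

T = 270/365 years.
CIP gives F = S · g_CNY/g_NOK, so g_CNY/g_NOK = 0.49094/0.5224 = 0.9397779.
The CNY side grows by (1 + 0.0045)^(270/365) = 1.0033268.
Hence g_NOK = 1.0676212.
Annualise: 1.0676212^(365/270) − 1 = 0.092486 = 9.25%.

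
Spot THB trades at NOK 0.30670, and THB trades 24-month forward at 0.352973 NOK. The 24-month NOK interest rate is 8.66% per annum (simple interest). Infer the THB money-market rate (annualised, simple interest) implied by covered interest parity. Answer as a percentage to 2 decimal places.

T = 2 years.
CIP gives F = S · g_NOK/g_THB, so g_NOK/g_THB = 0.352973/0.3067 = 1.1508738.
NOK growth factor: 1 + 0.0866×2 = 1.173200.
Hence g_THB = 1.0193993.
(1.0193993 − 1)/T = 0.009700, i.e. 0.97%.

0.97%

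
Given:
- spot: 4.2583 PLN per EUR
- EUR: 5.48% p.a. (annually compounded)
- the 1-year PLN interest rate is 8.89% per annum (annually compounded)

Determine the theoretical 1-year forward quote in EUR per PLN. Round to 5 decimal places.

T = 1 year.
PLN accumulates by (1 + 0.0889)^1 = 1.088900.
Growth of 1 EUR over T: (1 + 0.0548)^1 = 1.054800.
CIP: F = S · (grow PLN)/(grow EUR) = 4.2583 × 1.088900/1.054800 = 4.395964 PLN per EUR.
Quoted the other way: 1/4.395964 = 0.22748 EUR per PLN.

0.22748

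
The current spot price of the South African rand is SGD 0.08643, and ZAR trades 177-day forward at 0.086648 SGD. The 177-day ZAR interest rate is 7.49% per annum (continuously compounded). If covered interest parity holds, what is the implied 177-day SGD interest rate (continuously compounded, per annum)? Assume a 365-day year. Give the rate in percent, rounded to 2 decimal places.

T = 177/365 years.
CIP gives F = S · g_SGD/g_ZAR, so g_SGD/g_ZAR = 0.086648/0.08643 = 1.0025223.
ZAR growth factor: e^(0.0749×177/365) = 1.036989.
Hence g_SGD = 1.0396046.
Take logs: ln 1.0396046 / (177/365) = 0.080095, so 8.01%.

8.01%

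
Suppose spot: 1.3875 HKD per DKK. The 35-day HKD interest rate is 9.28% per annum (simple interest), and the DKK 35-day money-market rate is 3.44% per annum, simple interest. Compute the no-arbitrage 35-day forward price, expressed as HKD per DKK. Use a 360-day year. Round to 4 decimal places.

T = 35/360 years.
Growth of 1 HKD over T: 1 + 0.0928×35/360 = 1.0090222.
Growth of 1 DKK over T: 1 + 0.0344×35/360 = 1.0033444.
Forward (HKD per DKK) = 1.3875 × 1.0090222 / 1.0033444 = 1.395352.

1.3954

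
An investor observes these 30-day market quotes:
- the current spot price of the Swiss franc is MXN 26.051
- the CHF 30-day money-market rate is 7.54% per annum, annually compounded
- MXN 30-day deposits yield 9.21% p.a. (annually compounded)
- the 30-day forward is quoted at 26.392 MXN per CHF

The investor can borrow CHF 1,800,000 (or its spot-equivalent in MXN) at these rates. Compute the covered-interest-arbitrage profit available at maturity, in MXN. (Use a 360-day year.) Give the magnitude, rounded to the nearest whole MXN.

MXN 556,909

T = 30/360 years.
Route A — deposit CHF, sell forward: 1,800,000 × 1.0060761089 × 26.392 = MXN 47,794,249.20.
Route B — convert at spot, deposit MXN: 1,800,000 × 26.051 × 1.0073688883 = MXN 47,237,340.44.
The quoted forward overvalues CHF, so borrow MXN, buy CHF at spot, deposit the CHF at 7.54%, and sell the proceeds forward at 26.392.
Arbitrage profit = |47,794,249.20 − 47,237,340.44| = MXN 556,909.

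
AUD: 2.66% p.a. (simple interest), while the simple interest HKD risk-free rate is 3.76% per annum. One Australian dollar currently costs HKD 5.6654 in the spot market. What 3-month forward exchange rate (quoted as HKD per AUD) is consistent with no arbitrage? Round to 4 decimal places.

T = 3/12 years.
HKD accumulates by 1 + 0.0376×3/12 = 1.009400.
AUD accumulates by 1 + 0.0266×3/12 = 1.006650.
So F = 5.6654 × 1.009400 / 1.006650 = 5.680877 (HKD/AUD).

5.6809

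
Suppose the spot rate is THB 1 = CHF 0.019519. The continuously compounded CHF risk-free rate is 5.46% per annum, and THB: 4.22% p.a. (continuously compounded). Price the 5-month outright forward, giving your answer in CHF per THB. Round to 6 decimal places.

0.019620

T = 5/12 years.
CHF accumulates by e^(0.0546×5/12) = 1.0230108.
THB growth factor: e^(0.0422×5/12) = 1.0177388.
So F = 0.019519 × 1.0230108 / 1.0177388 = 0.01962011 (CHF/THB).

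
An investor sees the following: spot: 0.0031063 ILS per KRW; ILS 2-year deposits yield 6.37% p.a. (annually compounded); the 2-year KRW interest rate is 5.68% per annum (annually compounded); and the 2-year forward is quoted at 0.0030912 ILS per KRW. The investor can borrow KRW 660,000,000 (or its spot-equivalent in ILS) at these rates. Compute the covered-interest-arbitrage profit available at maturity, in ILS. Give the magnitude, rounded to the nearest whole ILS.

ILS 41,127

T = 2 years.
Keep in KRW, deliver into the forward: 660,000,000·1.11682624·0.0030912 = ILS 2,278,539.96.
Swap to ILS now, deposit: 660,000,000·0.0031063·1.13145769 = ILS 2,319,667.03.
The quoted forward undervalues KRW, so borrow KRW, convert to ILS at spot, deposit the ILS at 6.37%, and buy KRW forward at 0.0030912 to cover the loan.
Profit = 2,319,667.03 − 2,278,539.96 = ILS 41,127.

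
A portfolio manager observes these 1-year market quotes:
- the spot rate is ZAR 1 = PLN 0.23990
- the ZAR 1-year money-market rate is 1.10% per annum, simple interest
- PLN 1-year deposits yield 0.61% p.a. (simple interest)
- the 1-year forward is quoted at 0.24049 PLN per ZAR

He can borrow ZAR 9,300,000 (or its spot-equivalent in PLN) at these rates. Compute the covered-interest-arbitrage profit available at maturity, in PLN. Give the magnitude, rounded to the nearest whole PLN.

PLN 16,480

T = 1 year.
Invest the ZAR and cover forward: 9,300,000 × 1.011000 × 0.24049 = PLN 2,261,159.13.
Convert at spot and invest in PLN: 9,300,000 × 0.23990 × 1.006100 = PLN 2,244,679.53.
The quoted forward overvalues ZAR, so borrow PLN, buy ZAR at spot, deposit the ZAR at 1.10%, and sell the proceeds forward at 0.24049.
Arbitrage profit = |2,261,159.13 − 2,244,679.53| = PLN 16,480.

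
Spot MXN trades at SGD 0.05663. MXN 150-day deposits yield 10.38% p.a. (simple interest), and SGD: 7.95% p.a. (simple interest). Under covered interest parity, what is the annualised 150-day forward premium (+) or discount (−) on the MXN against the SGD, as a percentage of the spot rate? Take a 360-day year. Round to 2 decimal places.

-2.33%

T = 150/360 years.
CIP forward (SGD per MXN) = 0.05663 × 1.033125/1.043250 = 0.05608039.
(F − S)/S ÷ T = (0.05608039 − 0.05663)/0.05663/(150/360) = -0.023293 → -2.33%.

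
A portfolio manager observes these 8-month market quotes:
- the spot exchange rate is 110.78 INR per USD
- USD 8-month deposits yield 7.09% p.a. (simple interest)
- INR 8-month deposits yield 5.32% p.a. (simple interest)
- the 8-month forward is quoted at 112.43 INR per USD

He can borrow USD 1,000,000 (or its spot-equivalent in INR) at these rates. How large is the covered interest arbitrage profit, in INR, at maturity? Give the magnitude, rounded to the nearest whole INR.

INR 3,035,194

T = 8/12 years.
Keep in USD, deliver into the forward: 1,000,000·1.04726666667·112.43 = INR 117,744,191.33.
Swap to INR now, deposit: 1,000,000·110.78·1.03546666667 = INR 114,708,997.33.
The quoted forward overvalues USD, so borrow INR, buy USD at spot, deposit the USD at 7.09%, and sell the proceeds forward at 112.43.
Profit = 117,744,191.33 − 114,708,997.33 = INR 3,035,194.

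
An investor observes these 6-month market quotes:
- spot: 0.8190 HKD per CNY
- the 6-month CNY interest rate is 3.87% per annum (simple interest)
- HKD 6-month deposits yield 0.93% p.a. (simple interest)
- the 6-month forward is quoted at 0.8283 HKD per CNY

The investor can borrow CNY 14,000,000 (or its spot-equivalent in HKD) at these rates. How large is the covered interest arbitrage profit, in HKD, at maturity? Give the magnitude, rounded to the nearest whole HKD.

T = 6/12 years.
Keep in CNY, deliver into the forward: 14,000,000·1.019350·0.8283 = HKD 11,820,586.47.
Swap to HKD now, deposit: 14,000,000·0.8190·1.004650 = HKD 11,519,316.90.
The quoted forward overvalues CNY, so borrow HKD, buy CNY at spot, deposit the CNY at 3.87%, and sell the proceeds forward at 0.8283.
The gap between the two covered legs is HKD 301,270.

HKD 301,270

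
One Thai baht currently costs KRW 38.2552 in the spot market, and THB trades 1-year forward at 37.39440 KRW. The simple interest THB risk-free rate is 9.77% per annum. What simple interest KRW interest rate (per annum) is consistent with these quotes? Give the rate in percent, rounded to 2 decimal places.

7.30%

T = 1 year.
CIP gives F = S · g_KRW/g_THB, so g_KRW/g_THB = 37.3944/38.2552 = 0.9774985.
The THB side grows by 1 + 0.0977×1 = 1.097700.
That pins the KRW growth at 1.0730001.
r = (1.0730001 − 1)/1 = 0.073000 → 7.30%.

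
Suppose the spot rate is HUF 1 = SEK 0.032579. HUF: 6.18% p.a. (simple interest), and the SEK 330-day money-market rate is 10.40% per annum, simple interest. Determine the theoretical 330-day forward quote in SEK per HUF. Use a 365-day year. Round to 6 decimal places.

0.033756

T = 330/365 years.
SEK accumulates by 1 + 0.1040×330/365 = 1.0940274.
HUF accumulates by 1 + 0.0618×330/365 = 1.055874.
CIP: F = S · (grow SEK)/(grow HUF) = 0.032579 × 1.0940274/1.055874 = 0.03375622 SEK per HUF.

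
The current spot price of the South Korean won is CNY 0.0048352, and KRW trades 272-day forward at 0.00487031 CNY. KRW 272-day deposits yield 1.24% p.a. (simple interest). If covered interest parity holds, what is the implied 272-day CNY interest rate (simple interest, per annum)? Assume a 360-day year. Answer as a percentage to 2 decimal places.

T = 272/360 years.
By CIP, F/S equals the CNY-to-KRW growth ratio: 0.00487031/0.0048352 = 1.0072613.
KRW growth factor: 1 + 0.0124×272/360 = 1.0093689.
Hence g_CNY = 1.0166982.
(1.0166982 − 1)/T = 0.022101, i.e. 2.21%.

2.21%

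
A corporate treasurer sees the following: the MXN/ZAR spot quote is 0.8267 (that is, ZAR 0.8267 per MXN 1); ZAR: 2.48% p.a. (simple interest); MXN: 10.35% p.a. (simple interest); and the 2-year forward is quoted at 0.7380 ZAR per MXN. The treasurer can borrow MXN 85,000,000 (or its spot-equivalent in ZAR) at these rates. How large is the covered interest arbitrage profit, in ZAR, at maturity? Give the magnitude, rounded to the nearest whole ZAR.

ZAR 1,960,243

T = 2 years.
Invest the MXN and cover forward: 85,000,000 × 1.207000 × 0.7380 = ZAR 75,715,110.00.
Convert at spot and invest in ZAR: 85,000,000 × 0.8267 × 1.049600 = ZAR 73,754,867.20.
The quoted forward overvalues MXN, so borrow ZAR, buy MXN at spot, deposit the MXN at 10.35%, and sell the proceeds forward at 0.7380.
The gap between the two covered legs is ZAR 1,960,243.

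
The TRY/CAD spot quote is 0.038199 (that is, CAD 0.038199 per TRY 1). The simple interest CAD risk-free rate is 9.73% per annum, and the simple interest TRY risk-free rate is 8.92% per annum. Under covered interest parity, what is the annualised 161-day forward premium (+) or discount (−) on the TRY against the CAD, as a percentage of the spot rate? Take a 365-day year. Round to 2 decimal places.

T = 161/365 years.
CIP forward (CAD per TRY) = 0.038199 × 1.0429186/1.0393458 = 0.038330311.
(F − S)/S ÷ T = (0.038330311 − 0.038199)/0.038199/(161/365) = 0.007793 → 0.78%.

+0.78%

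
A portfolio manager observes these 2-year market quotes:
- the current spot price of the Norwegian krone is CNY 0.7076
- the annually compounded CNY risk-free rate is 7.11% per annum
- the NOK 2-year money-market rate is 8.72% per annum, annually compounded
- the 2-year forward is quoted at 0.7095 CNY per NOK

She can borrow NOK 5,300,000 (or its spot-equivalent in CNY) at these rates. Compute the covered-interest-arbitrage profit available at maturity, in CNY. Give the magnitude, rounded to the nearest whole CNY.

T = 2 years.
Route A — deposit NOK, sell forward: 5,300,000 × 1.18200384 × 0.7095 = CNY 4,444,748.14.
Route B — convert at spot, deposit CNY: 5,300,000 × 0.7076 × 1.14725521 = CNY 4,302,528.27.
The quoted forward overvalues NOK, so borrow CNY, buy NOK at spot, deposit the NOK at 8.72%, and sell the proceeds forward at 0.7095.
Profit = 4,444,748.14 − 4,302,528.27 = CNY 142,220.

CNY 142,220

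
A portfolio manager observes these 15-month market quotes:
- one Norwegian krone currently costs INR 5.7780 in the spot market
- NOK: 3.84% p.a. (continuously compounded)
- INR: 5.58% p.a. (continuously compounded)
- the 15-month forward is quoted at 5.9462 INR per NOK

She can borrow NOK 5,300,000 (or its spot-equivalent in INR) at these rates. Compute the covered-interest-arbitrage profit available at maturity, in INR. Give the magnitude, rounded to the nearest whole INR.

INR 228,829

T = 15/12 years.
Keep in NOK, deliver into the forward: 5,300,000·1.0491706553·5.9462 = INR 33,064,466.32.
Swap to INR now, deposit: 5,300,000·5.7780·1.0722400877 = INR 32,835,637.10.
The quoted forward overvalues NOK, so borrow INR, buy NOK at spot, deposit the NOK at 3.84%, and sell the proceeds forward at 5.9462.
Profit = 33,064,466.32 − 32,835,637.10 = INR 228,829.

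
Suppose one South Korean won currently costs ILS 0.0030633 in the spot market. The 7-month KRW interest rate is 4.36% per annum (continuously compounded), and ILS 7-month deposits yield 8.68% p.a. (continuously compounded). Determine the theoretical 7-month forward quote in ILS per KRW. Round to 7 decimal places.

T = 7/12 years.
ILS growth factor: e^(0.0868×7/12) = 1.0519371.
Growth of 1 KRW over T: e^(0.0436×7/12) = 1.0257595.
So F = 0.0030633 × 1.0519371 / 1.0257595 = 0.003141476 (ILS/KRW).

0.0031415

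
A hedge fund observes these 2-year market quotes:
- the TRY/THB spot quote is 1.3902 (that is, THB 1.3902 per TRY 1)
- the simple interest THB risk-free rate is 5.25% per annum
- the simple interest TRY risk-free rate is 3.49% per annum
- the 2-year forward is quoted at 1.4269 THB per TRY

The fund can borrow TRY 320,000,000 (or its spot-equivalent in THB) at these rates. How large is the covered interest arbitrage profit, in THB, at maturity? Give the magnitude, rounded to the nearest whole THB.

THB 3,095,482

T = 2 years.
Invest the TRY and cover forward: 320,000,000 × 1.069800 × 1.4269 = THB 488,479,238.40.
Convert at spot and invest in THB: 320,000,000 × 1.3902 × 1.105000 = THB 491,574,720.00.
The quoted forward undervalues TRY, so borrow TRY, convert to THB at spot, deposit the THB at 5.25%, and buy TRY forward at 1.4269 to cover the loan.
The gap between the two covered legs is THB 3,095,482.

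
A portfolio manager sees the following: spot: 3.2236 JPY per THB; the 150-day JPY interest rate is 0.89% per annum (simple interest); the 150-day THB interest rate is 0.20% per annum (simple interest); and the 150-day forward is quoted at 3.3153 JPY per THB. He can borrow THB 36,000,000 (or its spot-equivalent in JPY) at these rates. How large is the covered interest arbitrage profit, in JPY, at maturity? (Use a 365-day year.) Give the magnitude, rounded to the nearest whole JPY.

T = 150/365 years.
Route A — deposit THB, sell forward: 36,000,000 × 1.00082191781 × 3.3153 = JPY 119,448,896.55.
Route B — convert at spot, deposit JPY: 36,000,000 × 3.2236 × 1.00365753425 = JPY 116,474,055.39.
The quoted forward overvalues THB, so borrow JPY, buy THB at spot, deposit the THB at 0.20%, and sell the proceeds forward at 3.3153.
The gap between the two covered legs is JPY 2,974,841.

JPY 2,974,841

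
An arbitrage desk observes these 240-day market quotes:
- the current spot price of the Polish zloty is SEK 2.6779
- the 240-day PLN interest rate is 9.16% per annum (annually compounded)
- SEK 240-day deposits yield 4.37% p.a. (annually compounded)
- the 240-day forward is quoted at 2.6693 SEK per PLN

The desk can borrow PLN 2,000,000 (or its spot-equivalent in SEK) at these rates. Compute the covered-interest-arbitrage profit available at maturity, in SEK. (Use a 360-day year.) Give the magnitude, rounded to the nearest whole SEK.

T = 240/360 years.
Route A — deposit PLN, sell forward: 2,000,000 × 1.060170425 × 2.6693 = SEK 5,659,825.83.
Route B — convert at spot, deposit SEK: 2,000,000 × 2.6779 × 1.028925165 = SEK 5,510,717.40.
The quoted forward overvalues PLN, so borrow SEK, buy PLN at spot, deposit the PLN at 9.16%, and sell the proceeds forward at 2.6693.
Profit = 5,659,825.83 − 5,510,717.40 = SEK 149,108.

SEK 149,108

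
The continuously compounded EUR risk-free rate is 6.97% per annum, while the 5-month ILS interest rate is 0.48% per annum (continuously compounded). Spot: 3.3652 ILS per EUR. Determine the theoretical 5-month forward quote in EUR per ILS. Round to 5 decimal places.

0.30530

T = 5/12 years.
ILS growth factor: e^(0.0048×5/12) = 1.002002.
Growth of 1 EUR over T: e^(0.0697×5/12) = 1.0294675.
Forward (ILS per EUR) = 3.3652 × 1.002002 / 1.0294675 = 3.275419.
Invert for EUR per ILS: 1 / 3.275419 = 0.30530.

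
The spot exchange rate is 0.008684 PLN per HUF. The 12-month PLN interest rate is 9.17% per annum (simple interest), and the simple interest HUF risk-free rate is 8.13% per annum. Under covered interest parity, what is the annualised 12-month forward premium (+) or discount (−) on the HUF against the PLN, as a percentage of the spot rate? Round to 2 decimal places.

T = 1 year.
F = S · g_PLN/g_HUF = 0.008684 × 1.091700/1.081300 = 0.008767523.
(F − S)/S ÷ T = (0.008767523 − 0.008684)/0.008684/1 = 0.009618 → 0.96%.

+0.96%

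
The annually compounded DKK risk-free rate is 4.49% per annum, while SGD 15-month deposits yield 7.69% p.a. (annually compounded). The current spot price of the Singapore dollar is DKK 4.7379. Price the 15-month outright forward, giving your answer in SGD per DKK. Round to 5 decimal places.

T = 15/12 years.
DKK growth factor: (1 + 0.0449)^(15/12) = 1.0564365.
SGD growth factor: (1 + 0.0769)^(15/12) = 1.0970318.
CIP: F = S · (grow DKK)/(grow SGD) = 4.7379 × 1.0564365/1.0970318 = 4.562576 DKK per SGD.
Invert for SGD per DKK: 1 / 4.562576 = 0.21917.

0.21917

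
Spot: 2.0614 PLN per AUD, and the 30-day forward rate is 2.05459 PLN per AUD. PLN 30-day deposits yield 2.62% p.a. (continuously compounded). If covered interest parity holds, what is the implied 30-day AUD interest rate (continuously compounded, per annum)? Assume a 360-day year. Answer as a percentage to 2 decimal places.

6.59%

T = 30/360 years.
F/S = 2.05459/2.0614 = 0.9966964 = (growth of PLN) / (growth of AUD).
PLN growth factor: e^(0.0262×30/360) = 1.0021857.
That pins the AUD growth at 1.0055075.
r = ln(1.0055075)/(30/360) = 0.065909 → 6.59%.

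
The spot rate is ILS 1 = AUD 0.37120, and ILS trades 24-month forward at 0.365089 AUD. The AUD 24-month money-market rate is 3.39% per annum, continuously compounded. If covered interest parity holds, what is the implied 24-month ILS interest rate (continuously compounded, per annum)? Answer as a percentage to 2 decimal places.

4.22%

T = 2 years.
F/S = 0.365089/0.3712 = 0.9835372 = (growth of AUD) / (growth of ILS).
AUD growth factor: e^(0.0339×2) = 1.0701513.
Hence g_ILS = 1.0880639.
Take logs: ln 1.0880639 / 2 = 0.042200, so 4.22%.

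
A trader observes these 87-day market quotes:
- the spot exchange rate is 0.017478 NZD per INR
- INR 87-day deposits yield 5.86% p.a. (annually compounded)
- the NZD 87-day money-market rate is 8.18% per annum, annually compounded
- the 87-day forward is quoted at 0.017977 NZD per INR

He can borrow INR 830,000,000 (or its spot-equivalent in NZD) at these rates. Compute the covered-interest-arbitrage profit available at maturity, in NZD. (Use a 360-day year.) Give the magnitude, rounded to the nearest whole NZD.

T = 87/360 years.
Invest the INR and cover forward: 830,000,000 × 1.0138573953 × 0.017977 = NZD 15,127,674.95.
Convert at spot and invest in NZD: 830,000,000 × 0.017478 × 1.0191830355 = NZD 14,785,023.31.
The quoted forward overvalues INR, so borrow NZD, buy INR at spot, deposit the INR at 5.86%, and sell the proceeds forward at 0.017977.
The gap between the two covered legs is NZD 342,652.

NZD 342,652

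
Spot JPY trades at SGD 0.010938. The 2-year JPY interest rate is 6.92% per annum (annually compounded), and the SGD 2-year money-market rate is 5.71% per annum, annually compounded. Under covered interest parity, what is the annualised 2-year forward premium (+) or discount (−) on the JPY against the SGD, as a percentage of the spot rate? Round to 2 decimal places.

-1.13%

T = 2 years.
No-arbitrage forward: 0.010938 × 1.1174604 / 1.1431886 = 0.010691833 SGD/JPY.
(F − S)/S ÷ T = (0.010691833 − 0.010938)/0.010938/2 = -0.011253 → -1.13%.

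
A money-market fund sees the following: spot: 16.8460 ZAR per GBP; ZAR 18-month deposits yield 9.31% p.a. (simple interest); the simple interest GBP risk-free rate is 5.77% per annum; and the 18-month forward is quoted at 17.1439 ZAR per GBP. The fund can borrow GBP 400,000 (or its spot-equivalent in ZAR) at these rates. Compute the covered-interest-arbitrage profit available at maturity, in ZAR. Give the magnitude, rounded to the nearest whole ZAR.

ZAR 228,336

T = 18/12 years.
Invest the GBP and cover forward: 400,000 × 1.086550 × 17.1439 = ZAR 7,451,081.82.
Convert at spot and invest in ZAR: 400,000 × 16.8460 × 1.139650 = ZAR 7,679,417.56.
The quoted forward undervalues GBP, so borrow GBP, convert to ZAR at spot, deposit the ZAR at 9.31%, and buy GBP forward at 17.1439 to cover the loan.
Profit = 7,679,417.56 − 7,451,081.82 = ZAR 228,336.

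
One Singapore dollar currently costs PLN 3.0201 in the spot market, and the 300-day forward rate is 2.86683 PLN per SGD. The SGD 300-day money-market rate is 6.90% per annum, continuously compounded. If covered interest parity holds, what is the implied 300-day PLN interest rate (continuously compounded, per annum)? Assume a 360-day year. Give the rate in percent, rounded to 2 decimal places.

0.65%

T = 300/360 years.
CIP gives F = S · g_PLN/g_SGD, so g_PLN/g_SGD = 2.86683/3.0201 = 0.9492500.
SGD growth factor: e^(0.0690×300/360) = 1.0591853.
So the PLN growth factor = 1.0054316.
Take logs: ln 1.0054316 / (300/360) = 0.006500, so 0.65%.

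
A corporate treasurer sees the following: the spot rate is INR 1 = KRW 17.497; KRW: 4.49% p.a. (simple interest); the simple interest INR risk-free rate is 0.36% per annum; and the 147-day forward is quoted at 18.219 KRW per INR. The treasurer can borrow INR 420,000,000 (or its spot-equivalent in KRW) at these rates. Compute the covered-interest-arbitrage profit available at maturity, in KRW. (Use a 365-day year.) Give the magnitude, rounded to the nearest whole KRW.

KRW 181,446,957

T = 147/365 years.
Route A — deposit INR, sell forward: 420,000,000 × 1.001449863014 × 18.219 = KRW 7,663,074,322.79.
Route B — convert at spot, deposit KRW: 420,000,000 × 17.497 × 1.018083013699 = KRW 7,481,627,366.09.
The quoted forward overvalues INR, so borrow KRW, buy INR at spot, deposit the INR at 0.36%, and sell the proceeds forward at 18.219.
Arbitrage profit = |7,663,074,322.79 − 7,481,627,366.09| = KRW 181,446,957.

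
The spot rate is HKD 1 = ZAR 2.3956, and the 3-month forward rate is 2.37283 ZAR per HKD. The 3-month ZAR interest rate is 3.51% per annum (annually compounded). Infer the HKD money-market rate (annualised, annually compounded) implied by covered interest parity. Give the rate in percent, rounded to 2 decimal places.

T = 3/12 years.
F/S = 2.37283/2.3956 = 0.9904951 = (growth of ZAR) / (growth of HKD).
ZAR growth factor: (1 + 0.0351)^(3/12) = 1.0086618.
So the HKD growth factor = 1.018341.
r = 1.018341^(12/3) − 1 = 0.075407 → 7.54%.

7.54%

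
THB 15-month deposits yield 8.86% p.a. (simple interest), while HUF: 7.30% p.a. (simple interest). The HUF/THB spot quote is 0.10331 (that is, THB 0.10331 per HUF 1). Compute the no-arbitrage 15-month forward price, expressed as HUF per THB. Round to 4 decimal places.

T = 15/12 years.
THB accumulates by 1 + 0.0886×15/12 = 1.110750.
HUF accumulates by 1 + 0.0730×15/12 = 1.091250.
Forward (THB per HUF) = 0.10331 × 1.110750 / 1.091250 = 0.1051561.
Invert for HUF per THB: 1 / 0.1051561 = 9.5097.

9.5097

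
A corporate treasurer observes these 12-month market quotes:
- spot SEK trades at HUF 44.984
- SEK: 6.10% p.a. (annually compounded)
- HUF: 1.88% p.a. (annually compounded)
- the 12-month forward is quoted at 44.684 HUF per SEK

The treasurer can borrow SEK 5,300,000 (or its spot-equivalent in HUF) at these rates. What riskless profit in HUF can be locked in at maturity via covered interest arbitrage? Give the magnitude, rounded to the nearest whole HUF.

T = 1 year.
Keep in SEK, deliver into the forward: 5,300,000·1.061000·44.684 = HUF 251,271,537.20.
Swap to HUF now, deposit: 5,300,000·44.984·1.018800 = HUF 242,897,405.76.
The quoted forward overvalues SEK, so borrow HUF, buy SEK at spot, deposit the SEK at 6.10%, and sell the proceeds forward at 44.684.
Profit = 251,271,537.20 − 242,897,405.76 = HUF 8,374,131.

HUF 8,374,131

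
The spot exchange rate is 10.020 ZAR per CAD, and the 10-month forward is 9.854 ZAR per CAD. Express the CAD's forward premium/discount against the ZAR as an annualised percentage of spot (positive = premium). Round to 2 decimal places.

-1.99%

T = 10/12 years.
Period premium: (9.854 − 10.02)/10.02 = -0.0165669.
Annualise by dividing by T: -0.0165669 / (10/12) = -0.019880 → -1.99%.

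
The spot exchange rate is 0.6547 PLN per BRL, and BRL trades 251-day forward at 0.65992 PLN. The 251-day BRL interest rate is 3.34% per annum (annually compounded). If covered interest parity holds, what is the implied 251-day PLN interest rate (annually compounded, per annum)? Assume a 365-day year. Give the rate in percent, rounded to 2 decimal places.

4.54%

T = 251/365 years.
CIP gives F = S · g_PLN/g_BRL, so g_PLN/g_BRL = 0.65992/0.6547 = 1.0079731.
The BRL side grows by (1 + 0.0334)^(251/365) = 1.0228501.
Hence g_PLN = 1.0310054.
r = 1.0310054^(365/251) − 1 = 0.045403 → 4.54%.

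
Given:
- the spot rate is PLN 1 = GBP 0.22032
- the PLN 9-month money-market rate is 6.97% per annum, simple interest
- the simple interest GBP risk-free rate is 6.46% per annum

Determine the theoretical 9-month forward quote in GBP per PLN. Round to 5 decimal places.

T = 9/12 years.
Growth of 1 GBP over T: 1 + 0.0646×9/12 = 1.048450.
Growth of 1 PLN over T: 1 + 0.0697×9/12 = 1.052275.
So F = 0.22032 × 1.048450 / 1.052275 = 0.2195191 (GBP/PLN).

0.21952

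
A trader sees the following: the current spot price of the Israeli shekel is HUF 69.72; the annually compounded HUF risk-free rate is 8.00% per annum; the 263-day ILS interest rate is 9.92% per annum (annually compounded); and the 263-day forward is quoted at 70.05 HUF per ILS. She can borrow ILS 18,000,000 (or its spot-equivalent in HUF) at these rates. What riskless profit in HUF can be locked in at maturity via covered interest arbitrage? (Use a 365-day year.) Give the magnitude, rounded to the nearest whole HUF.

T = 263/365 years.
Route A — deposit ILS, sell forward: 18,000,000 × 1.070527297721 × 70.05 = HUF 1,349,827,869.70.
Route B — convert at spot, deposit HUF: 18,000,000 × 69.72 × 1.057020519913 = HUF 1,326,518,471.67.
The quoted forward overvalues ILS, so borrow HUF, buy ILS at spot, deposit the ILS at 9.92%, and sell the proceeds forward at 70.05.
Arbitrage profit = |1,349,827,869.70 − 1,326,518,471.67| = HUF 23,309,398.

HUF 23,309,398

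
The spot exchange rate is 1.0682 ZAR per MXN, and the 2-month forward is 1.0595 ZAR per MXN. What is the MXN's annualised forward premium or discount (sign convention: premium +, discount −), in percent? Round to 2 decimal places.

T = 2/12 years.
Period premium: (1.0595 − 1.0682)/1.0682 = -0.0081445.
Per annum: -0.0081445 / (2/12) = -0.048867 = -4.89%.

-4.89%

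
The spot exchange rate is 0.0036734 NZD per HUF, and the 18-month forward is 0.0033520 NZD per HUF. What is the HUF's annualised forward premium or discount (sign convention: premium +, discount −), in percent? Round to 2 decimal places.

T = 18/12 years.
HUF trades forward at -8.74939% vs spot over the period.
Per annum: -0.0874939 / (18/12) = -0.058329 = -5.83%.

-5.83%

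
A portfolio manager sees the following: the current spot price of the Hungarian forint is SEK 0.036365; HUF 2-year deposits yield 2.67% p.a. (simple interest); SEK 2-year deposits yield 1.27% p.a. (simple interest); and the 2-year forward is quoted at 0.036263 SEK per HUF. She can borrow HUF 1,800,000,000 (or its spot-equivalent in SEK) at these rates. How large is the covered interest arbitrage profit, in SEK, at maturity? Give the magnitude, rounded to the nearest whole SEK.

T = 2 years.
Keep in HUF, deliver into the forward: 1,800,000,000·1.053400·0.036263 = SEK 68,758,999.56.
Swap to SEK now, deposit: 1,800,000,000·0.036365·1.025400 = SEK 67,119,607.80.
The quoted forward overvalues HUF, so borrow SEK, buy HUF at spot, deposit the HUF at 2.67%, and sell the proceeds forward at 0.036263.
The gap between the two covered legs is SEK 1,639,392.

SEK 1,639,392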